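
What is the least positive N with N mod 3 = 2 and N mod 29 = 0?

x ≡ 2 (mod 3) gives x ∈ {2, 5, 8, 11, 14, 17, 20, 23, …}.
The first of these with x mod 29 = 0 is 29.

29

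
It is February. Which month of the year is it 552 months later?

February

552 = 46·12 + 0, so 552 mod 12 = 0.
February + 0 months → February.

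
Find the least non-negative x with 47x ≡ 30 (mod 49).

47⁻¹ ≡ 24 (mod 49) because 47·24 = 1128 = 23·49 + 1.
So x ≡ 24·30 = 720 ≡ 34 (mod 49).
Check: 47·34 = 1598 = 32·49 + 30.

34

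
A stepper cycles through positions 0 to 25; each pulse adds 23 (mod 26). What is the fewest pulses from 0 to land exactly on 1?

23·17 = 391 = 15·26 + 1, so 23⁻¹ ≡ 17 (mod 26).

17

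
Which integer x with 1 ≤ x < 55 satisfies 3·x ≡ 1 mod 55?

37

3·37 = 111 = 2·55 + 1, so 3⁻¹ ≡ 37 (mod 55).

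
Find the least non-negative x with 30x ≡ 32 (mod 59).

30⁻¹ ≡ 2 (mod 59) because 30·2 = 60 = 1·59 + 1.
So x ≡ 2·32 = 64 ≡ 5 (mod 59).
Check: 30·5 = 150 = 2·59 + 32.

5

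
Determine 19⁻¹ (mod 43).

19·34 = 646 = 15·43 + 1, so 19⁻¹ ≡ 34 (mod 43).

34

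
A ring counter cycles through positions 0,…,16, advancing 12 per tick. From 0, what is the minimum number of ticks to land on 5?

12⁻¹ ≡ 10 (mod 17) because 12·10 = 120 = 7·17 + 1.
Multiplying both sides by 10: x ≡ 10·5 = 50 ≡ 16 (mod 17).

16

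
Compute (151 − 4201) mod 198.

108

4201 = 21·198 + 43, so 4201 mod 198 = 43.
(151 − 43) mod 198 = 108.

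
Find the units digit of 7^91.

The units digit of 7^n cycles with period 4: 7, 9, 3, 1, …
91 leaves remainder 3 on division by 4, so 7^91 ends in 3.

3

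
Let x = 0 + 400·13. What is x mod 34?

400·13 = 5200.
5200 = 152·34 + 32, so 5200 mod 34 = 32.
(0 + 32) mod 34 = 32.

32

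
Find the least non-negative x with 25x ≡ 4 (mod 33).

25⁻¹ ≡ 4 (mod 33) because 25·4 = 100 = 3·33 + 1.
So x ≡ 4·4 = 16 ≡ 16 (mod 33).

16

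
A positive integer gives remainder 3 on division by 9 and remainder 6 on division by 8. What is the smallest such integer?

Since 8·8 ≡ 1 (mod 9), take x = 6 + 8·((3−6)·8 mod 9) = 6 + 8·3 = 30.
Check: 30 mod 9 = 3, 30 mod 8 = 6.

30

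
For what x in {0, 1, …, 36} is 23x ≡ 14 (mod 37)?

The inverse of 23 mod 37 is 29 (since 23·29 = 667 ≡ 1).
Multiplying both sides by 29: x ≡ 29·14 = 406 ≡ 36 (mod 37).

36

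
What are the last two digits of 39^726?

61

Square-and-reduce mod 100: 39^1≡39, 39^2≡21, 39^4≡41, 39^8≡81, 39^16≡61, 39^32≡21, 39^64≡41, 39^128≡81, 39^256≡61, 39^512≡21.
Since 726 = 2 + 4 + 16 + 64 + 128 + 512 in binary, 39^726 ≡ 21·41·61·41·81·21 ≡ 61 (mod 100).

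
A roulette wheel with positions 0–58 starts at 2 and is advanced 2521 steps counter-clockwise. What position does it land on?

2521 mod 59 = 43 (since 42·59 = 2478).
(2 − 43) mod 59 = 18.

18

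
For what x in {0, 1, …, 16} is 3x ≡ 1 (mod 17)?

6

3⁻¹ ≡ 6 (mod 17) because 3·6 = 18 = 1·17 + 1.
So x ≡ 6·1 = 6 ≡ 6 (mod 17).
Check: 3·6 = 18 = 1·17 + 1.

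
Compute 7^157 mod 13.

7

By repeated squaring mod 13: 7^1≡7, 7^2≡10, 7^4≡9, 7^8≡3, 7^16≡9, 7^32≡3, 7^64≡9, 7^128≡3.
157 = 1 + 4 + 8 + 16 + 128, so 7^157 ≡ 7·9·3·9·3 ≡ 7 (mod 13).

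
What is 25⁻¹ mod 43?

31

43 = 1·25 + 18
25 = 1·18 + 7
18 = 2·7 + 4
7 = 1·4 + 3
4 = 1·3 + 1
3 = 3·1 + 0
Back-substituting gives 25·31 ≡ 1 (mod 43).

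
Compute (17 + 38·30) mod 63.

38·30 = 1140.
1140 mod 63 = 6 (since 18·63 = 1134).
(17 + 6) mod 63 = 23.

23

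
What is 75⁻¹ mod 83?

31

83 = 1·75 + 8
75 = 9·8 + 3
8 = 2·3 + 2
3 = 1·2 + 1
2 = 2·1 + 0
Back-substituting gives 75·31 ≡ 1 (mod 83).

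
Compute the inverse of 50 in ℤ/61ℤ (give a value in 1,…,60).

11

61 = 1·50 + 11
50 = 4·11 + 6
11 = 1·6 + 5
6 = 1·5 + 1
5 = 5·1 + 0
Back-substituting gives 50·11 ≡ 1 (mod 61).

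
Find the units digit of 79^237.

9

The units digit of 79^n cycles with period 2: 9, 1, …
237 leaves remainder 1 on division by 2, so 79^237 ends in 9.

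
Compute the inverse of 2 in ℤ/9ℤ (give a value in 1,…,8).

5

2·5 = 10 = 1·9 + 1, so 2⁻¹ ≡ 5 (mod 9).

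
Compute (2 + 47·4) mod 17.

47·4 = 188.
188 − 11·17 = 1, so 188 ≡ 1 (mod 17).
(2 + 1) mod 17 = 3.

3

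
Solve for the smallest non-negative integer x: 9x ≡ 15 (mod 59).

The inverse of 9 mod 59 is 46 (since 9·46 = 414 ≡ 1).
So x ≡ 46·15 = 690 ≡ 41 (mod 59).

41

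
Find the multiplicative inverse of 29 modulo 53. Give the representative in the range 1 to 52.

11

53 = 1·29 + 24
29 = 1·24 + 5
24 = 4·5 + 4
5 = 1·4 + 1
4 = 4·1 + 0
Back-substituting gives 29·11 ≡ 1 (mod 53).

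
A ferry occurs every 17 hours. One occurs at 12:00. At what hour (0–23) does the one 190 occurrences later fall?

2

190·17 = 3230.
3230 mod 24 = 14 (since 134·24 = 3216).
(12 + 14) mod 24 = 2.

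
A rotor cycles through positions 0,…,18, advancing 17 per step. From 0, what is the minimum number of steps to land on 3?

17⁻¹ ≡ 9 (mod 19) because 17·9 = 153 = 8·19 + 1.
Multiplying both sides by 9: x ≡ 9·3 = 27 ≡ 8 (mod 19).

8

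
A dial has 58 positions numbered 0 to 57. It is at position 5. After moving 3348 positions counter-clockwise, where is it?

3348 − 57·58 = 42, so 3348 ≡ 42 (mod 58).
(5 − 42) mod 58 = 21.

21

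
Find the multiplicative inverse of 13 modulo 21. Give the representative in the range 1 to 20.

21 = 1·13 + 8
13 = 1·8 + 5
8 = 1·5 + 3
5 = 1·3 + 2
3 = 1·2 + 1
2 = 2·1 + 0
Back-substituting gives 13·13 ≡ 1 (mod 21).

13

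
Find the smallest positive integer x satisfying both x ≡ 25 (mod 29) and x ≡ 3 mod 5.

83

x ≡ 3 (mod 5) gives x ∈ {3, 8, 13, 18, 23, 28, 33, 38, …}.
The first of these with x mod 29 = 25 is 83.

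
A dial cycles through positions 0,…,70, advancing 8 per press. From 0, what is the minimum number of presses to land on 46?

59

8⁻¹ ≡ 9 (mod 71) because 8·9 = 72 = 1·71 + 1.
So x ≡ 9·46 = 414 ≡ 59 (mod 71).
Check: 8·59 = 472 = 6·71 + 46.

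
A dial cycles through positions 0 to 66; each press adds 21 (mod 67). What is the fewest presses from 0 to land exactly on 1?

21·16 = 336 = 5·67 + 1, so 21⁻¹ ≡ 16 (mod 67).

16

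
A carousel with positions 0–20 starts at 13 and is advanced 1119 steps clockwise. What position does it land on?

1119 = 53·21 + 6, so 1119 mod 21 = 6.
(13 + 6) mod 21 = 19.

19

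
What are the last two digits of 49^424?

01

By repeated squaring mod 100: 49^1≡49, 49^2≡1, 49^4≡1, 49^8≡1, 49^16≡1, 49^32≡1, 49^64≡1, 49^128≡1, 49^256≡1.
424 = 8 + 32 + 128 + 256, so 49^424 ≡ 1·1·1·1 ≡ 1 (mod 100).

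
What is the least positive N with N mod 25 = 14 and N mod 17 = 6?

414

x ≡ 6 (mod 17) gives x ∈ {6, 23, 40, 57, 74, 91, 108, 125, …}.
The first of these with x mod 25 = 14 is 414.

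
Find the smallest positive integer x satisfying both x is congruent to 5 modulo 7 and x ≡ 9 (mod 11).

75

Since 11·2 ≡ 1 (mod 7), take x = 9 + 11·((5−9)·2 mod 7) = 9 + 11·6 = 75.
Check: 75 mod 7 = 5, 75 mod 11 = 9.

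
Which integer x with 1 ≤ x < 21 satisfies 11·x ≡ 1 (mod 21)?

2

21 = 1·11 + 10
11 = 1·10 + 1
10 = 10·1 + 0
Back-substituting gives 11·2 ≡ 1 (mod 21).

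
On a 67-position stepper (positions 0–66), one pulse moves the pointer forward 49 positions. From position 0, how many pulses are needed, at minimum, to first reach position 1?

49·26 = 1274 = 19·67 + 1, so 49⁻¹ ≡ 26 (mod 67).

26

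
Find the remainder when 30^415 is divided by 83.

7

By repeated squaring mod 83: 30^1≡30, 30^2≡70, 30^4≡3, 30^8≡9, 30^16≡81, 30^32≡4, 30^64≡16, 30^128≡7, 30^256≡49.
Since 415 = 1 + 2 + 4 + 8 + 16 + 128 + 256 in binary, 30^415 ≡ 30·70·3·9·81·7·49 ≡ 7 (mod 83).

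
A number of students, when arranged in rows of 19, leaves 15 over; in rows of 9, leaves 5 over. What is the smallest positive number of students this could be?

167

x ≡ 5 (mod 9) gives x ∈ {5, 14, 23, 32, 41, 50, 59, 68, …}.
The first of these with x mod 19 = 15 is 167.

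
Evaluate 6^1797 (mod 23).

Square-and-reduce mod 23: 6^1≡6, 6^2≡13, 6^4≡8, 6^8≡18, 6^16≡2, 6^32≡4, 6^64≡16, 6^128≡3, 6^256≡9, 6^512≡12, 6^1024≡6.
1797 = 1 + 4 + 256 + 512 + 1024, so 6^1797 ≡ 6·8·9·12·6 ≡ 8 (mod 23).

8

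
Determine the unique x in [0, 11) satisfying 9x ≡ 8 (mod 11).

7

The inverse of 9 mod 11 is 5 (since 9·5 = 45 ≡ 1).
So x ≡ 5·8 = 40 ≡ 7 (mod 11).
Check: 9·7 = 63 = 5·11 + 8.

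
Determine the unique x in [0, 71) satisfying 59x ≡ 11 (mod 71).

The inverse of 59 mod 71 is 65 (since 59·65 = 3835 ≡ 1).
So x ≡ 65·11 = 715 ≡ 5 (mod 71).
Check: 59·5 = 295 = 4·71 + 11.

5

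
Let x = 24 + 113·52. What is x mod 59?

113·52 = 5876.
Dividing 5876 by 59 gives quotient 99 and remainder 35.
(24 + 35) mod 59 = 0.

0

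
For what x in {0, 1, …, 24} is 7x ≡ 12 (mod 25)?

7⁻¹ ≡ 18 (mod 25) because 7·18 = 126 = 5·25 + 1.
So x ≡ 18·12 = 216 ≡ 16 (mod 25).
Check: 7·16 = 112 = 4·25 + 12.

16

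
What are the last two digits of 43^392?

Square-and-reduce mod 100: 43^1≡43, 43^2≡49, 43^4≡1, 43^8≡1, 43^16≡1, 43^32≡1, 43^64≡1, 43^128≡1, 43^256≡1.
392 = 8 + 128 + 256, so 43^392 ≡ 1·1·1 ≡ 1 (mod 100).

01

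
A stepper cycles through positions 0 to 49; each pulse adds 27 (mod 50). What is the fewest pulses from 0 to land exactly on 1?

13

50 = 1·27 + 23
27 = 1·23 + 4
23 = 5·4 + 3
4 = 1·3 + 1
3 = 3·1 + 0
Back-substituting gives 27·13 ≡ 1 (mod 50).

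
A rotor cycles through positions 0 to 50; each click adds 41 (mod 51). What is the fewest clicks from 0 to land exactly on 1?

41·5 = 205 = 4·51 + 1, so 41⁻¹ ≡ 5 (mod 51).

5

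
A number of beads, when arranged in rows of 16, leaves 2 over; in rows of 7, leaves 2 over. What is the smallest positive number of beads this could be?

x ≡ 2 (mod 7) gives x ∈ {2}.
The first of these with x mod 16 = 2 is 2.

2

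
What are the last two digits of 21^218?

Successive squares of 21 mod 100: 21^1≡21, 21^2≡41, 21^4≡81, 21^8≡61, 21^16≡21, 21^32≡41, 21^64≡81, 21^128≡61.
218 = 2 + 8 + 16 + 64 + 128, so 21^218 ≡ 41·61·21·81·61 ≡ 61 (mod 100).

61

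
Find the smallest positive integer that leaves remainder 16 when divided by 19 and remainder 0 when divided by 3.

Since 3·13 ≡ 1 (mod 19), take x = 0 + 3·((16−0)·13 mod 19) = 0 + 3·18 = 54.
Check: 54 mod 19 = 16, 54 mod 3 = 0.

54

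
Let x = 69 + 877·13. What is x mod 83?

877·13 = 11401.
11401 − 137·83 = 30, so 11401 ≡ 30 (mod 83).
(69 + 30) mod 83 = 16.

16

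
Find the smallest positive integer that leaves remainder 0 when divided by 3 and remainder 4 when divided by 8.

Since 8·2 ≡ 1 (mod 3), take x = 4 + 8·((0−4)·2 mod 3) = 4 + 8·1 = 12.
Check: 12 mod 3 = 0, 12 mod 8 = 4.

12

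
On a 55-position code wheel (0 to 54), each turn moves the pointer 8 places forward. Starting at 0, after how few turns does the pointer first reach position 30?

45

8⁻¹ ≡ 7 (mod 55) because 8·7 = 56 = 1·55 + 1.
Multiplying both sides by 7: x ≡ 7·30 = 210 ≡ 45 (mod 55).
Check: 8·45 = 360 = 6·55 + 30.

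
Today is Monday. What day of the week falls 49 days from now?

Monday

49 − 7·7 = 0, so 49 ≡ 0 (mod 7).
Monday + 0 days → Monday.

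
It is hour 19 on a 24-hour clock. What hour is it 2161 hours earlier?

2161 mod 24 = 1 (since 90·24 = 2160).
(19 − 1) mod 24 = 18.

18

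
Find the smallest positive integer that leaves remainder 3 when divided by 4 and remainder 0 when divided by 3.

x ≡ 0 (mod 3) gives x ∈ {0, 3}.
The first of these with x mod 4 = 3 is 3.

3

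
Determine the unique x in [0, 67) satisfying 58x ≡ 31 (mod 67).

The inverse of 58 mod 67 is 52 (since 58·52 = 3016 ≡ 1).
Multiplying both sides by 52: x ≡ 52·31 = 1612 ≡ 4 (mod 67).

4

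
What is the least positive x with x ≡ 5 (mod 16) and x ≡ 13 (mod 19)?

x ≡ 5 (mod 16) gives x ∈ {5, 21, 37, 53, 69, 85, 101, 117, …}.
The first of these with x mod 19 = 13 is 165.

165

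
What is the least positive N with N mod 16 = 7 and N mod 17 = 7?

Since 17·1 ≡ 1 (mod 16), take x = 7 + 17·((7−7)·1 mod 16) = 7 + 17·0 = 7.
Check: 7 mod 16 = 7, 7 mod 17 = 7.

7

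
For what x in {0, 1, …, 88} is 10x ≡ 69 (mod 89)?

The inverse of 10 mod 89 is 9 (since 10·9 = 90 ≡ 1).
Multiplying both sides by 9: x ≡ 9·69 = 621 ≡ 87 (mod 89).

87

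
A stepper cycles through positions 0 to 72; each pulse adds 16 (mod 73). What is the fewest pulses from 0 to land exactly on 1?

73 = 4·16 + 9
16 = 1·9 + 7
9 = 1·7 + 2
7 = 3·2 + 1
2 = 2·1 + 0
Back-substituting gives 16·32 ≡ 1 (mod 73).

32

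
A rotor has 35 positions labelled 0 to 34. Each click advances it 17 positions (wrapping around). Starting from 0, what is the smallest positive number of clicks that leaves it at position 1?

33

35 = 2·17 + 1
17 = 17·1 + 0
Back-substituting gives 17·33 ≡ 1 (mod 35).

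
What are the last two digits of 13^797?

33

Square-and-reduce mod 100: 13^1≡13, 13^2≡69, 13^4≡61, 13^8≡21, 13^16≡41, 13^32≡81, 13^64≡61, 13^128≡21, 13^256≡41, 13^512≡81.
Since 797 = 1 + 4 + 8 + 16 + 256 + 512 in binary, 13^797 ≡ 13·61·21·41·41·81 ≡ 33 (mod 100).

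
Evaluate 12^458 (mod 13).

1

Successive squares of 12 mod 13: 12^1≡12, 12^2≡1, 12^4≡1, 12^8≡1, 12^16≡1, 12^32≡1, 12^64≡1, 12^128≡1, 12^256≡1.
458 = 2 + 8 + 64 + 128 + 256, so 12^458 ≡ 1·1·1·1·1 ≡ 1 (mod 13).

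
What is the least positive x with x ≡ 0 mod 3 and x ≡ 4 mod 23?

27

x ≡ 0 (mod 3) gives x ∈ {0, 3, 6, 9, 12, 15, 18, 21, …}.
The first of these with x mod 23 = 4 is 27.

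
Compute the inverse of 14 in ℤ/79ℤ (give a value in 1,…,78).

17

14·17 = 238 = 3·79 + 1, so 14⁻¹ ≡ 17 (mod 79).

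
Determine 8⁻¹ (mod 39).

5

8·5 = 40 = 1·39 + 1, so 8⁻¹ ≡ 5 (mod 39).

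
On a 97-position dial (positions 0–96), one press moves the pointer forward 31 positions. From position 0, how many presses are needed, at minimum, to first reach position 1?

31·72 = 2232 = 23·97 + 1, so 31⁻¹ ≡ 72 (mod 97).

72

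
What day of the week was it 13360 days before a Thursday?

Sunday

13360 mod 7 = 4 (since 1908·7 = 13356).
Thursday − 4 days → Sunday.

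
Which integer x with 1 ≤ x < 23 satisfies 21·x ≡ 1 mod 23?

11

21·11 = 231 = 10·23 + 1, so 21⁻¹ ≡ 11 (mod 23).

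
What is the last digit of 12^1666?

The units digit of 12^n cycles with period 4: 2, 4, 8, 6, …
1666 leaves remainder 2 on division by 4, so 12^1666 ends in 4.

4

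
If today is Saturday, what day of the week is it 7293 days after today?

Dividing 7293 by 7 gives quotient 1041 and remainder 6.
Saturday + 6 days → Friday.

Friday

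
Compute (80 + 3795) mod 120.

35

3795 mod 120 = 75 (since 31·120 = 3720).
(80 + 75) mod 120 = 35.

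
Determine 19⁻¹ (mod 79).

19·25 = 475 = 6·79 + 1, so 19⁻¹ ≡ 25 (mod 79).

25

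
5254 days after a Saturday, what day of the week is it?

Wednesday

5254 mod 7 = 4 (since 750·7 = 5250).
Saturday + 4 days → Wednesday.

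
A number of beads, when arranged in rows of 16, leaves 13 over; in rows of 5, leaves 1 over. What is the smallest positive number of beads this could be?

61

Since 5·13 ≡ 1 (mod 16), take x = 1 + 5·((13−1)·13 mod 16) = 1 + 5·12 = 61.
Check: 61 mod 16 = 13, 61 mod 5 = 1.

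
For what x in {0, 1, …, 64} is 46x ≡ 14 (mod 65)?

46⁻¹ ≡ 41 (mod 65) because 46·41 = 1886 = 29·65 + 1.
So x ≡ 41·14 = 574 ≡ 54 (mod 65).

54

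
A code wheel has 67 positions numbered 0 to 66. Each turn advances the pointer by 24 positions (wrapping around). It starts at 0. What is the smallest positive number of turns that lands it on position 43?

The inverse of 24 mod 67 is 14 (since 24·14 = 336 ≡ 1).
Multiplying both sides by 14: x ≡ 14·43 = 602 ≡ 66 (mod 67).
Check: 24·66 = 1584 = 23·67 + 43.

66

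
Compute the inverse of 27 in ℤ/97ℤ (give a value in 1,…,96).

97 = 3·27 + 16
27 = 1·16 + 11
16 = 1·11 + 5
11 = 2·5 + 1
5 = 5·1 + 0
Back-substituting gives 27·18 ≡ 1 (mod 97).

18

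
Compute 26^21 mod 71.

Successive squares of 26 mod 71: 26^1≡26, 26^2≡37, 26^4≡20, 26^8≡45, 26^16≡37.
Since 21 = 1 + 4 + 16 in binary, 26^21 ≡ 26·20·37 ≡ 70 (mod 71).

70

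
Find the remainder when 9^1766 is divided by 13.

3

Square-and-reduce mod 13: 9^1≡9, 9^2≡3, 9^4≡9, 9^8≡3, 9^16≡9, 9^32≡3, 9^64≡9, 9^128≡3, 9^256≡9, 9^512≡3, 9^1024≡9.
1766 = 2 + 4 + 32 + 64 + 128 + 512 + 1024, so 9^1766 ≡ 3·9·3·9·3·3·9 ≡ 3 (mod 13).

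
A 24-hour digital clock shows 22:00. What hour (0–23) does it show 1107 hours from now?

1

1107 = 46·24 + 3, so 1107 mod 24 = 3.
(22 + 3) mod 24 = 1.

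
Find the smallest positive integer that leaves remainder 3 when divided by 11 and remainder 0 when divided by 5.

x ≡ 0 (mod 5) gives x ∈ {0, 5, 10, 15, 20, 25}.
The first of these with x mod 11 = 3 is 25.

25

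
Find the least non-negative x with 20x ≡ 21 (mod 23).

20⁻¹ ≡ 15 (mod 23) because 20·15 = 300 = 13·23 + 1.
Multiplying both sides by 15: x ≡ 15·21 = 315 ≡ 16 (mod 23).

16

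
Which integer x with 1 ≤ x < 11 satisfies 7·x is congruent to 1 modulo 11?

11 = 1·7 + 4
7 = 1·4 + 3
4 = 1·3 + 1
3 = 3·1 + 0
Back-substituting gives 7·8 ≡ 1 (mod 11).

8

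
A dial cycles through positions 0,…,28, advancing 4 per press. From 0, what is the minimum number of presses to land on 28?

The inverse of 4 mod 29 is 22 (since 4·22 = 88 ≡ 1).
So x ≡ 22·28 = 616 ≡ 7 (mod 29).
Check: 4·7 = 28 = 0·29 + 28.

7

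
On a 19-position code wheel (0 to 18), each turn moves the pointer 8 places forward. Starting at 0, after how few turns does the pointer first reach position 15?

The inverse of 8 mod 19 is 12 (since 8·12 = 96 ≡ 1).
So x ≡ 12·15 = 180 ≡ 9 (mod 19).

9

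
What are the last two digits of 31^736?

By repeated squaring mod 100: 31^1≡31, 31^2≡61, 31^4≡21, 31^8≡41, 31^16≡81, 31^32≡61, 31^64≡21, 31^128≡41, 31^256≡81, 31^512≡61.
736 = 32 + 64 + 128 + 512, so 31^736 ≡ 61·21·41·61 ≡ 81 (mod 100).

81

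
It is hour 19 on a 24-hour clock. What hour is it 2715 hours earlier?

2715 mod 24 = 3 (since 113·24 = 2712).
(19 − 3) mod 24 = 16.

16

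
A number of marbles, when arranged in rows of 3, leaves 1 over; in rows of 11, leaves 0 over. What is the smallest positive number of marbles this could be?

x ≡ 1 (mod 3) gives x ∈ {1, 4, 7, 10, 13, 16, 19, 22}.
The first of these with x mod 11 = 0 is 22.

22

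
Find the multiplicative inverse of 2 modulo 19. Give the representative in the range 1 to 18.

19 = 9·2 + 1
2 = 2·1 + 0
Back-substituting gives 2·10 ≡ 1 (mod 19).

10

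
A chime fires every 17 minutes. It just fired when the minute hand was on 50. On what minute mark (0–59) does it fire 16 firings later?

22

16·17 = 272.
Dividing 272 by 60 gives quotient 4 and remainder 32.
(50 + 32) mod 60 = 22.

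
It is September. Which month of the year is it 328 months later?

328 − 27·12 = 4, so 328 ≡ 4 (mod 12).
September + 4 months → January.

January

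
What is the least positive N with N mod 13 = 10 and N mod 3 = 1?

x ≡ 1 (mod 3) gives x ∈ {1, 4, 7, 10}.
The first of these with x mod 13 = 10 is 10.

10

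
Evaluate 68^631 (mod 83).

44

Square-and-reduce mod 83: 68^1≡68, 68^2≡59, 68^4≡78, 68^8≡25, 68^16≡44, 68^32≡27, 68^64≡65, 68^128≡75, 68^256≡64, 68^512≡29.
631 = 1 + 2 + 4 + 16 + 32 + 64 + 512, so 68^631 ≡ 68·59·78·44·27·65·29 ≡ 44 (mod 83).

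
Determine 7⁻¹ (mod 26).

26 = 3·7 + 5
7 = 1·5 + 2
5 = 2·2 + 1
2 = 2·1 + 0
Back-substituting gives 7·15 ≡ 1 (mod 26).

15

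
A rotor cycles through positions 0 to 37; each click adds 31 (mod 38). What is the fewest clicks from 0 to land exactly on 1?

27

38 = 1·31 + 7
31 = 4·7 + 3
7 = 2·3 + 1
3 = 3·1 + 0
Back-substituting gives 31·27 ≡ 1 (mod 38).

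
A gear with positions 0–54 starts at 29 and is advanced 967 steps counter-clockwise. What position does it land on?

967 mod 55 = 32 (since 17·55 = 935).
(29 − 32) mod 55 = 52.

52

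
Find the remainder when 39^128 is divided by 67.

33

By repeated squaring mod 67: 39^1≡39, 39^2≡47, 39^4≡65, 39^8≡4, 39^16≡16, 39^32≡55, 39^64≡10, 39^128≡33.
128 = 128, so 39^128 ≡ 33 ≡ 33 (mod 67).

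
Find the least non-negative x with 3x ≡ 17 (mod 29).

3⁻¹ ≡ 10 (mod 29) because 3·10 = 30 = 1·29 + 1.
Multiplying both sides by 10: x ≡ 10·17 = 170 ≡ 25 (mod 29).

25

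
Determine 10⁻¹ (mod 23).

23 = 2·10 + 3
10 = 3·3 + 1
3 = 3·1 + 0
Back-substituting gives 10·7 ≡ 1 (mod 23).

7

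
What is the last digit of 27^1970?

Powers of 7 mod 10 repeat with period 4: 7, 9, 3, 1.
1970 mod 4 = 2, so the last digit matches 7^2 = 9.

9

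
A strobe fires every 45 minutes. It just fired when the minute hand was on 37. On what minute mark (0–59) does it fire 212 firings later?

212·45 = 9540.
9540 = 159·60 + 0, so 9540 mod 60 = 0.
(37 + 0) mod 60 = 37.

37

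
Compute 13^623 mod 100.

Successive squares of 13 mod 100: 13^1≡13, 13^2≡69, 13^4≡61, 13^8≡21, 13^16≡41, 13^32≡81, 13^64≡61, 13^128≡21, 13^256≡41, 13^512≡81.
623 = 1 + 2 + 4 + 8 + 32 + 64 + 512, so 13^623 ≡ 13·69·61·21·81·61·81 ≡ 97 (mod 100).

97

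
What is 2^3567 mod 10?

8

Powers of 2 mod 10 repeat with period 4: 2, 4, 8, 6.
3567 mod 4 = 3, so the last digit matches 2^3 = 8.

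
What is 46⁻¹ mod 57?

57 = 1·46 + 11
46 = 4·11 + 2
11 = 5·2 + 1
2 = 2·1 + 0
Back-substituting gives 46·31 ≡ 1 (mod 57).

31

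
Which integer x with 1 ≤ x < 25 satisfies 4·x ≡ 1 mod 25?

25 = 6·4 + 1
4 = 4·1 + 0
Back-substituting gives 4·19 ≡ 1 (mod 25).

19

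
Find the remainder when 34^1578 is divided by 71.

By repeated squaring mod 71: 34^1≡34, 34^2≡20, 34^4≡45, 34^8≡37, 34^16≡20, 34^32≡45, 34^64≡37, 34^128≡20, 34^256≡45, 34^512≡37, 34^1024≡20.
Since 1578 = 2 + 8 + 32 + 512 + 1024 in binary, 34^1578 ≡ 20·37·45·37·20 ≡ 30 (mod 71).

30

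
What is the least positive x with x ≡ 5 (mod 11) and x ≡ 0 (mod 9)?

27

Since 9·5 ≡ 1 (mod 11), take x = 0 + 9·((5−0)·5 mod 11) = 0 + 9·3 = 27.
Check: 27 mod 11 = 5, 27 mod 9 = 0.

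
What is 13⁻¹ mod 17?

17 = 1·13 + 4
13 = 3·4 + 1
4 = 4·1 + 0
Back-substituting gives 13·4 ≡ 1 (mod 17).

4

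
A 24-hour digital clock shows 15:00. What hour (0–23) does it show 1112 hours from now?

1112 = 46·24 + 8, so 1112 mod 24 = 8.
(15 + 8) mod 24 = 23.

23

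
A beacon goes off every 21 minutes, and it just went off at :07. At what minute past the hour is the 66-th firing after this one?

66·21 = 1386.
1386 = 23·60 + 6, so 1386 mod 60 = 6.
(7 + 6) mod 60 = 13.

13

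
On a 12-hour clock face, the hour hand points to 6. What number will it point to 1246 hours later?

1246 mod 12 = 10 (since 103·12 = 1236).
6 + 10 → 4 on a 12-hour dial.

4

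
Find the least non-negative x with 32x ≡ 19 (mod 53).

32⁻¹ ≡ 5 (mod 53) because 32·5 = 160 = 3·53 + 1.
Multiplying both sides by 5: x ≡ 5·19 = 95 ≡ 42 (mod 53).

42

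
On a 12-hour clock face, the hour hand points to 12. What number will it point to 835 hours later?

7

835 − 69·12 = 7, so 835 ≡ 7 (mod 12).
12 + 7 → 7 on a 12-hour dial.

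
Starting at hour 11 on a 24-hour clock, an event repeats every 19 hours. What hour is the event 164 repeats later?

7

164·19 = 3116.
3116 mod 24 = 20 (since 129·24 = 3096).
(11 + 20) mod 24 = 7.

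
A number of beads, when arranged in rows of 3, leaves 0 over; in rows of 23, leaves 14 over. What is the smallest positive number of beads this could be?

60

x ≡ 0 (mod 3) gives x ∈ {0, 3, 6, 9, 12, 15, 18, 21, …}.
The first of these with x mod 23 = 14 is 60.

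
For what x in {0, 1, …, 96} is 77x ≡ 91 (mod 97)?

77⁻¹ ≡ 63 (mod 97) because 77·63 = 4851 = 50·97 + 1.
Multiplying both sides by 63: x ≡ 63·91 = 5733 ≡ 10 (mod 97).
Check: 77·10 = 770 = 7·97 + 91.

10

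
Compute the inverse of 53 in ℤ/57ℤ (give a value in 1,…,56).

57 = 1·53 + 4
53 = 13·4 + 1
4 = 4·1 + 0
Back-substituting gives 53·14 ≡ 1 (mod 57).

14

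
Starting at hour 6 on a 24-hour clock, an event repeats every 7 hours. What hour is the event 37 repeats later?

37·7 = 259.
259 − 10·24 = 19, so 259 ≡ 19 (mod 24).
(6 + 19) mod 24 = 1.

1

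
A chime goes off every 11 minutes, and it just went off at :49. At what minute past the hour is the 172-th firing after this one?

172·11 = 1892.
1892 mod 60 = 32 (since 31·60 = 1860).
(49 + 32) mod 60 = 21.

21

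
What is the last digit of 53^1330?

9

Last digits of 3^n: 3, 9, 7, 1 (period 4).
1330 leaves remainder 2 on division by 4, so 53^1330 ends in 9.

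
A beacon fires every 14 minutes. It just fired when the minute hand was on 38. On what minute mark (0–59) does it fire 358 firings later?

358·14 = 5012.
Dividing 5012 by 60 gives quotient 83 and remainder 32.
(38 + 32) mod 60 = 10.

10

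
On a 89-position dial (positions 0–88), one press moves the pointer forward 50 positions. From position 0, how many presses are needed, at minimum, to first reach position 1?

50·73 = 3650 = 41·89 + 1, so 50⁻¹ ≡ 73 (mod 89).

73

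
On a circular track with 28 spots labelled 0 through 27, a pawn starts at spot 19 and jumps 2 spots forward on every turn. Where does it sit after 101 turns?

25

101·2 = 202.
Dividing 202 by 28 gives quotient 7 and remainder 6.
(19 + 6) mod 28 = 25.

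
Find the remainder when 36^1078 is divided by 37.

By repeated squaring mod 37: 36^1≡36, 36^2≡1, 36^4≡1, 36^8≡1, 36^16≡1, 36^32≡1, 36^64≡1, 36^128≡1, 36^256≡1, 36^512≡1, 36^1024≡1.
1078 = 2 + 4 + 16 + 32 + 1024, so 36^1078 ≡ 1·1·1·1·1 ≡ 1 (mod 37).

1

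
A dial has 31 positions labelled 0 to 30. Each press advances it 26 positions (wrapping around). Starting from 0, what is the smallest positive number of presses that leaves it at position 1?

6

26·6 = 156 = 5·31 + 1, so 26⁻¹ ≡ 6 (mod 31).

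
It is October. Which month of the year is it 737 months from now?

737 − 61·12 = 5, so 737 ≡ 5 (mod 12).
October + 5 months → March.

March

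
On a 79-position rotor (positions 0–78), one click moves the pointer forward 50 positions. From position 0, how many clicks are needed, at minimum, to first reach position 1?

79 = 1·50 + 29
50 = 1·29 + 21
29 = 1·21 + 8
21 = 2·8 + 5
8 = 1·5 + 3
5 = 1·3 + 2
3 = 1·2 + 1
2 = 2·1 + 0
Back-substituting gives 50·49 ≡ 1 (mod 79).

49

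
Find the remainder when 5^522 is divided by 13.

Square-and-reduce mod 13: 5^1≡5, 5^2≡12, 5^4≡1, 5^8≡1, 5^16≡1, 5^32≡1, 5^64≡1, 5^128≡1, 5^256≡1, 5^512≡1.
Since 522 = 2 + 8 + 512 in binary, 5^522 ≡ 12·1·1 ≡ 12 (mod 13).

12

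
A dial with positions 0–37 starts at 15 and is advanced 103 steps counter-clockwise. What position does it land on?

26

103 − 2·38 = 27, so 103 ≡ 27 (mod 38).
(15 − 27) mod 38 = 26.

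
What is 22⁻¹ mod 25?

25 = 1·22 + 3
22 = 7·3 + 1
3 = 3·1 + 0
Back-substituting gives 22·8 ≡ 1 (mod 25).

8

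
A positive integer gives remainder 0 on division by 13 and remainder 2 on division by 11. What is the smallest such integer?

13

Since 11·6 ≡ 1 (mod 13), take x = 2 + 11·((0−2)·6 mod 13) = 2 + 11·1 = 13.
Check: 13 mod 13 = 0, 13 mod 11 = 2.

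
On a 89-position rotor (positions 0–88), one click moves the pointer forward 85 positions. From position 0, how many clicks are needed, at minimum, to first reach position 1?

22

85·22 = 1870 = 21·89 + 1, so 85⁻¹ ≡ 22 (mod 89).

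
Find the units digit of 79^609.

9

Powers of 9 mod 10 repeat with period 2: 9, 1.
609 leaves remainder 1 on division by 2, so 79^609 ends in 9.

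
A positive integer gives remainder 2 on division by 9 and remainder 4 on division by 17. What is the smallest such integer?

x ≡ 2 (mod 9) gives x ∈ {2, 11, 20, 29, 38}.
The first of these with x mod 17 = 4 is 38.

38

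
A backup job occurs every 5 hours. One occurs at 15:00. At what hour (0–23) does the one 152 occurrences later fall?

7

152·5 = 760.
760 = 31·24 + 16, so 760 mod 24 = 16.
(15 + 16) mod 24 = 7.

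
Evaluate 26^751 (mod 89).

Successive squares of 26 mod 89: 26^1≡26, 26^2≡53, 26^4≡50, 26^8≡8, 26^16≡64, 26^32≡2, 26^64≡4, 26^128≡16, 26^256≡78, 26^512≡32.
751 = 1 + 2 + 4 + 8 + 32 + 64 + 128 + 512, so 26^751 ≡ 26·53·50·8·2·4·16·32 ≡ 46 (mod 89).

46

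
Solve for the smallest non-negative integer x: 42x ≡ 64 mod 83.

45

42⁻¹ ≡ 2 (mod 83) because 42·2 = 84 = 1·83 + 1.
Multiplying both sides by 2: x ≡ 2·64 = 128 ≡ 45 (mod 83).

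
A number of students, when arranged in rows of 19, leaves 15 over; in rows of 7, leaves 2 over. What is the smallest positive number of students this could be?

72

Since 7·11 ≡ 1 (mod 19), take x = 2 + 7·((15−2)·11 mod 19) = 2 + 7·10 = 72.
Check: 72 mod 19 = 15, 72 mod 7 = 2.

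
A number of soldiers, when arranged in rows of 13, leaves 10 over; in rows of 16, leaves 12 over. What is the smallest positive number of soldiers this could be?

140

x ≡ 10 (mod 13) gives x ∈ {10, 23, 36, 49, 62, 75, 88, 101, …}.
The first of these with x mod 16 = 12 is 140.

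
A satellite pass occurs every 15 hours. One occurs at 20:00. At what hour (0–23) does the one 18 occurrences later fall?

18·15 = 270.
270 = 11·24 + 6, so 270 mod 24 = 6.
(20 + 6) mod 24 = 2.

2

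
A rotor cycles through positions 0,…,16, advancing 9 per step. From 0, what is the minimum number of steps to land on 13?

9⁻¹ ≡ 2 (mod 17) because 9·2 = 18 = 1·17 + 1.
Multiplying both sides by 2: x ≡ 2·13 = 26 ≡ 9 (mod 17).

9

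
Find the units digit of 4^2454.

6

The units digit of 4^n cycles with period 2: 4, 6, …
2454 leaves remainder 0 on division by 2, so 4^2454 ends in 6.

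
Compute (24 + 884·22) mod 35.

884·22 = 19448.
Dividing 19448 by 35 gives quotient 555 and remainder 23.
(24 + 23) mod 35 = 12.

12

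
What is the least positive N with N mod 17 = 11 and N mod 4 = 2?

x ≡ 2 (mod 4) gives x ∈ {2, 6, 10, 14, 18, 22, 26, 30, …}.
The first of these with x mod 17 = 11 is 62.

62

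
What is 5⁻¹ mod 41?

41 = 8·5 + 1
5 = 5·1 + 0
Back-substituting gives 5·33 ≡ 1 (mod 41).

33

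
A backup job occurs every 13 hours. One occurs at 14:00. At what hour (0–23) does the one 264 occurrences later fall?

14

264·13 = 3432.
3432 = 143·24 + 0, so 3432 mod 24 = 0.
(14 + 0) mod 24 = 14.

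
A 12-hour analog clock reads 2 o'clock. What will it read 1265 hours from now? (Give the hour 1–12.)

Dividing 1265 by 12 gives quotient 105 and remainder 5.
2 + 5 → 7 on a 12-hour dial.

7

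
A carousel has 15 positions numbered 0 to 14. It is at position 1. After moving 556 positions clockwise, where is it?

2

556 = 37·15 + 1, so 556 mod 15 = 1.
(1 + 1) mod 15 = 2.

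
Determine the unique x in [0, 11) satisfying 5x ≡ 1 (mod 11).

9

The inverse of 5 mod 11 is 9 (since 5·9 = 45 ≡ 1).
So x ≡ 9·1 = 9 ≡ 9 (mod 11).
Check: 5·9 = 45 = 4·11 + 1.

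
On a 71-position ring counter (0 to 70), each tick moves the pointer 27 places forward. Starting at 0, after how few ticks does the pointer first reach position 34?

67

27⁻¹ ≡ 50 (mod 71) because 27·50 = 1350 = 19·71 + 1.
Multiplying both sides by 50: x ≡ 50·34 = 1700 ≡ 67 (mod 71).
Check: 27·67 = 1809 = 25·71 + 34.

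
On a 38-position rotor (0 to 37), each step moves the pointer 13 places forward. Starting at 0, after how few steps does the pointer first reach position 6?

13⁻¹ ≡ 3 (mod 38) because 13·3 = 39 = 1·38 + 1.
So x ≡ 3·6 = 18 ≡ 18 (mod 38).
Check: 13·18 = 234 = 6·38 + 6.

18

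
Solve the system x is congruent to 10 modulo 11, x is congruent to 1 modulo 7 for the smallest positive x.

Since 7·8 ≡ 1 (mod 11), take x = 1 + 7·((10−1)·8 mod 11) = 1 + 7·6 = 43.
Check: 43 mod 11 = 10, 43 mod 7 = 1.

43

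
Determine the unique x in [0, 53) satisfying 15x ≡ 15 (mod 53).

1

15⁻¹ ≡ 46 (mod 53) because 15·46 = 690 = 13·53 + 1.
Multiplying both sides by 46: x ≡ 46·15 = 690 ≡ 1 (mod 53).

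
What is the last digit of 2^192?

Powers of 2 mod 10 repeat with period 4: 2, 4, 8, 6.
192 leaves remainder 0 on division by 4, so 2^192 ends in 6.

6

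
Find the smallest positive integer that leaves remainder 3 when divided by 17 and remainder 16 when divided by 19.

54

x ≡ 3 (mod 17) gives x ∈ {3, 20, 37, 54}.
The first of these with x mod 19 = 16 is 54.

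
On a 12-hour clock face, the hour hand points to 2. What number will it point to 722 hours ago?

12

722 = 60·12 + 2, so 722 mod 12 = 2.
2 − 2 → 12 on a 12-hour dial.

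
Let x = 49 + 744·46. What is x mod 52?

5

744·46 = 34224.
34224 − 658·52 = 8, so 34224 ≡ 8 (mod 52).
(49 + 8) mod 52 = 5.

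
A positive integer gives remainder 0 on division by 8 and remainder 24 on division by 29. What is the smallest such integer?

24

x ≡ 0 (mod 8) gives x ∈ {0, 8, 16, 24}.
The first of these with x mod 29 = 24 is 24.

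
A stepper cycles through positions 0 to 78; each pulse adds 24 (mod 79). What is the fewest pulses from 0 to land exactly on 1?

56

79 = 3·24 + 7
24 = 3·7 + 3
7 = 2·3 + 1
3 = 3·1 + 0
Back-substituting gives 24·56 ≡ 1 (mod 79).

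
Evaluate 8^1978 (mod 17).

13

Successive squares of 8 mod 17: 8^1≡8, 8^2≡13, 8^4≡16, 8^8≡1, 8^16≡1, 8^32≡1, 8^64≡1, 8^128≡1, 8^256≡1, 8^512≡1, 8^1024≡1.
1978 = 2 + 8 + 16 + 32 + 128 + 256 + 512 + 1024, so 8^1978 ≡ 13·1·1·1·1·1·1·1 ≡ 13 (mod 17).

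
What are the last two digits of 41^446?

By repeated squaring mod 100: 41^1≡41, 41^2≡81, 41^4≡61, 41^8≡21, 41^16≡41, 41^32≡81, 41^64≡61, 41^128≡21, 41^256≡41.
Since 446 = 2 + 4 + 8 + 16 + 32 + 128 + 256 in binary, 41^446 ≡ 81·61·21·41·81·21·41 ≡ 41 (mod 100).

41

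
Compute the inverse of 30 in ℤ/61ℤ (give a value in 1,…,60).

61 = 2·30 + 1
30 = 30·1 + 0
Back-substituting gives 30·59 ≡ 1 (mod 61).

59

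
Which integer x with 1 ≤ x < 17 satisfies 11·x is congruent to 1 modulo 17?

14

11·14 = 154 = 9·17 + 1, so 11⁻¹ ≡ 14 (mod 17).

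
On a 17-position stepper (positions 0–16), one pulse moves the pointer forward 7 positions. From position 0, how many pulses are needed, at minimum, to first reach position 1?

5

17 = 2·7 + 3
7 = 2·3 + 1
3 = 3·1 + 0
Back-substituting gives 7·5 ≡ 1 (mod 17).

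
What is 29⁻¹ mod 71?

49

29·49 = 1421 = 20·71 + 1, so 29⁻¹ ≡ 49 (mod 71).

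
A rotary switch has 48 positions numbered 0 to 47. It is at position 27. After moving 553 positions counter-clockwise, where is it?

2

553 mod 48 = 25 (since 11·48 = 528).
(27 − 25) mod 48 = 2.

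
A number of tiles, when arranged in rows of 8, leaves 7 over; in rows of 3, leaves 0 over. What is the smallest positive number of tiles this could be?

15

x ≡ 0 (mod 3) gives x ∈ {0, 3, 6, 9, 12, 15}.
The first of these with x mod 8 = 7 is 15.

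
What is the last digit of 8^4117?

Last digits of 8^n: 8, 4, 2, 6 (period 4).
4117 mod 4 = 1, so the last digit matches 8^1 = 8.

8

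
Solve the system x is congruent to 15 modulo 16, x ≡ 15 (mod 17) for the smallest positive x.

15

x ≡ 15 (mod 16) gives x ∈ {15}.
The first of these with x mod 17 = 15 is 15.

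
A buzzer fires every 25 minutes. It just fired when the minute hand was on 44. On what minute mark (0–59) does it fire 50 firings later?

50·25 = 1250.
1250 = 20·60 + 50, so 1250 mod 60 = 50.
(44 + 50) mod 60 = 34.

34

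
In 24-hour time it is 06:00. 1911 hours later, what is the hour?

21

1911 − 79·24 = 15, so 1911 ≡ 15 (mod 24).
(6 + 15) mod 24 = 21.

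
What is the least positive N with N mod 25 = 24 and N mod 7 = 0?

49

x ≡ 0 (mod 7) gives x ∈ {0, 7, 14, 21, 28, 35, 42, 49}.
The first of these with x mod 25 = 24 is 49.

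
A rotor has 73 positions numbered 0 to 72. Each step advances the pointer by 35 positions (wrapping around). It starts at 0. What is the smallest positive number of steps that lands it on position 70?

35⁻¹ ≡ 48 (mod 73) because 35·48 = 1680 = 23·73 + 1.
So x ≡ 48·70 = 3360 ≡ 2 (mod 73).
Check: 35·2 = 70 = 0·73 + 70.

2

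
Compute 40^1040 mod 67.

Successive squares of 40 mod 67: 40^1≡40, 40^2≡59, 40^4≡64, 40^8≡9, 40^16≡14, 40^32≡62, 40^64≡25, 40^128≡22, 40^256≡15, 40^512≡24, 40^1024≡40.
1040 = 16 + 1024, so 40^1040 ≡ 14·40 ≡ 24 (mod 67).

24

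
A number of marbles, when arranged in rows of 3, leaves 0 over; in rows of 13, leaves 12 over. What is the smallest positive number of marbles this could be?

12

x ≡ 0 (mod 3) gives x ∈ {0, 3, 6, 9, 12}.
The first of these with x mod 13 = 12 is 12.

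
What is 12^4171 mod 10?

8

Powers of 2 mod 10 repeat with period 4: 2, 4, 8, 6.
4171 leaves remainder 3 on division by 4, so 12^4171 ends in 8.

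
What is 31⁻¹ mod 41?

4

31·4 = 124 = 3·41 + 1, so 31⁻¹ ≡ 4 (mod 41).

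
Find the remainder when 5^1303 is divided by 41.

2

By repeated squaring mod 41: 5^1≡5, 5^2≡25, 5^4≡10, 5^8≡18, 5^16≡37, 5^32≡16, 5^64≡10, 5^128≡18, 5^256≡37, 5^512≡16, 5^1024≡10.
Since 1303 = 1 + 2 + 4 + 16 + 256 + 1024 in binary, 5^1303 ≡ 5·25·10·37·37·10 ≡ 2 (mod 41).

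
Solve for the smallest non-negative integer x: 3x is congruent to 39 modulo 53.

3⁻¹ ≡ 18 (mod 53) because 3·18 = 54 = 1·53 + 1.
Multiplying both sides by 18: x ≡ 18·39 = 702 ≡ 13 (mod 53).

13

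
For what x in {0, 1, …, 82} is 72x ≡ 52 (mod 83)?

33

The inverse of 72 mod 83 is 15 (since 72·15 = 1080 ≡ 1).
So x ≡ 15·52 = 780 ≡ 33 (mod 83).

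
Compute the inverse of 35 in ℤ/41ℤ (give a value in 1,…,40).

34

41 = 1·35 + 6
35 = 5·6 + 5
6 = 1·5 + 1
5 = 5·1 + 0
Back-substituting gives 35·34 ≡ 1 (mod 41).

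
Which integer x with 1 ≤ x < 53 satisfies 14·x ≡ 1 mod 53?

53 = 3·14 + 11
14 = 1·11 + 3
11 = 3·3 + 2
3 = 1·2 + 1
2 = 2·1 + 0
Back-substituting gives 14·19 ≡ 1 (mod 53).

19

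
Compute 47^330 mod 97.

By repeated squaring mod 97: 47^1≡47, 47^2≡75, 47^4≡96, 47^8≡1, 47^16≡1, 47^32≡1, 47^64≡1, 47^128≡1, 47^256≡1.
330 = 2 + 8 + 64 + 256, so 47^330 ≡ 75·1·1·1 ≡ 75 (mod 97).

75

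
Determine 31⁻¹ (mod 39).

34

39 = 1·31 + 8
31 = 3·8 + 7
8 = 1·7 + 1
7 = 7·1 + 0
Back-substituting gives 31·34 ≡ 1 (mod 39).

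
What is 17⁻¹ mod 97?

97 = 5·17 + 12
17 = 1·12 + 5
12 = 2·5 + 2
5 = 2·2 + 1
2 = 2·1 + 0
Back-substituting gives 17·40 ≡ 1 (mod 97).

40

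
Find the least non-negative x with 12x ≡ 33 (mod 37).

The inverse of 12 mod 37 is 34 (since 12·34 = 408 ≡ 1).
Multiplying both sides by 34: x ≡ 34·33 = 1122 ≡ 12 (mod 37).
Check: 12·12 = 144 = 3·37 + 33.

12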